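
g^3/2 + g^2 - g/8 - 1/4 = (g/2 + 1/4)*(g - 1/2)*(g + 2)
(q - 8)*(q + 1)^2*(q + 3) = q^4 - 3*q^3 - 33*q^2 - 53*q - 24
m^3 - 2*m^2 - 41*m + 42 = (m - 7)*(m - 1)*(m + 6)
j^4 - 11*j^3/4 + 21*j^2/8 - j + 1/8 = (j - 1)^2*(j - 1/2)*(j - 1/4)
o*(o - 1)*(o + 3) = o^3 + 2*o^2 - 3*o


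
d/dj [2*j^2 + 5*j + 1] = 4*j + 5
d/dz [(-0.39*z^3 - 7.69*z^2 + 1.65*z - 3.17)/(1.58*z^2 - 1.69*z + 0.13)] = (-0.6162*z^4 + 1.3182*z^3 + 10.237*z^2 + 8.0178*z - 5.1428)/(2.4964*z^4 - 5.3404*z^3 + 3.2669*z^2 - 0.4394*z + 0.0169)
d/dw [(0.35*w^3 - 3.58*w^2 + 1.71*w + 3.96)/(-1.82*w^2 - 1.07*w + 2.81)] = (-0.637*w^4 - 0.749000000000001*w^3 + 9.8933*w^2 - 5.7052*w + 9.0423)/(3.3124*w^4 + 3.8948*w^3 - 9.0835*w^2 - 6.0134*w + 7.8961)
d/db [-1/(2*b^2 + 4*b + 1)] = 4*(b + 1)/(2*b^2 + 4*b + 1)^2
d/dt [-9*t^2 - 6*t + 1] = -18*t - 6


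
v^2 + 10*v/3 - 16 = (v - 8/3)*(v + 6)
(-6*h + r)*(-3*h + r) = 18*h^2 - 9*h*r + r^2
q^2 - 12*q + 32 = (q - 8)*(q - 4)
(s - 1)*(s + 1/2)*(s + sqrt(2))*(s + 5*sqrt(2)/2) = s^4 - s^3/2 + 7*sqrt(2)*s^3/2 - 7*sqrt(2)*s^2/4 + 9*s^2/2 - 5*s/2 - 7*sqrt(2)*s/4 - 5/2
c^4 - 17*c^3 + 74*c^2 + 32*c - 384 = (c - 8)^2*(c - 3)*(c + 2)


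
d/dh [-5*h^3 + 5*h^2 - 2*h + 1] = -15*h^2 + 10*h - 2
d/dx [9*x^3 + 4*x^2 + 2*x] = 27*x^2 + 8*x + 2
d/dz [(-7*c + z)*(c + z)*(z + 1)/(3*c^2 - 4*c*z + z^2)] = (-2*(c + z)*(2*c - z)*(7*c - z)*(z + 1) + (3*c^2 - 4*c*z + z^2)*(-(c + z)*(7*c - z) + (c + z)*(z + 1) - (7*c - z)*(z + 1)))/(3*c^2 - 4*c*z + z^2)^2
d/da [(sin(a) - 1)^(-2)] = -2*cos(a)/(sin(a) - 1)^3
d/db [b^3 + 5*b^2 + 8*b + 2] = 3*b^2 + 10*b + 8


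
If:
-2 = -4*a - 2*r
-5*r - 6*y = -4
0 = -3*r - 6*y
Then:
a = -1/2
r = 2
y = -1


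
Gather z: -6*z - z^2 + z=-z^2 - 5*z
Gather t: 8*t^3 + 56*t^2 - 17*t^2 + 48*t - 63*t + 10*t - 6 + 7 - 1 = 8*t^3 + 39*t^2 - 5*t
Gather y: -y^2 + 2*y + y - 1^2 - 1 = -y^2 + 3*y - 2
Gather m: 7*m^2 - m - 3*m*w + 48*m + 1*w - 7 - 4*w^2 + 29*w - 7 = 7*m^2 + m*(47 - 3*w) - 4*w^2 + 30*w - 14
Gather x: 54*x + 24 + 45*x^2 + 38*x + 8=45*x^2 + 92*x + 32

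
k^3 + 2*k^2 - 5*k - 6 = (k - 2)*(k + 1)*(k + 3)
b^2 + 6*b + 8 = (b + 2)*(b + 4)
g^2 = g^2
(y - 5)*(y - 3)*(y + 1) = y^3 - 7*y^2 + 7*y + 15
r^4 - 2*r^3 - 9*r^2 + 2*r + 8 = (r - 4)*(r - 1)*(r + 1)*(r + 2)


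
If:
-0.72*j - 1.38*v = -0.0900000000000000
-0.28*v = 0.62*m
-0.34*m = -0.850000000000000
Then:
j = 10.74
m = 2.50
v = -5.54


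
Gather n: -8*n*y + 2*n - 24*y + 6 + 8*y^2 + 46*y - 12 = n*(2 - 8*y) + 8*y^2 + 22*y - 6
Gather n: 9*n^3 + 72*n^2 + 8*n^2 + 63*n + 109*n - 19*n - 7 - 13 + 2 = 9*n^3 + 80*n^2 + 153*n - 18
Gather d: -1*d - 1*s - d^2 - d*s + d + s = -d^2 - d*s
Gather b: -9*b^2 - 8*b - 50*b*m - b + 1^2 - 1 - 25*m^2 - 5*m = -9*b^2 + b*(-50*m - 9) - 25*m^2 - 5*m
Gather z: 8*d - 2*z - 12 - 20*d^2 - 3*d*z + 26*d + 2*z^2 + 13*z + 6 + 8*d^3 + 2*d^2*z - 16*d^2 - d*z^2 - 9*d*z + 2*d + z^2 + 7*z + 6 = 8*d^3 - 36*d^2 + 36*d + z^2*(3 - d) + z*(2*d^2 - 12*d + 18)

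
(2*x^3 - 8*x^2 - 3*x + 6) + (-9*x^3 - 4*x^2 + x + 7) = -7*x^3 - 12*x^2 - 2*x + 13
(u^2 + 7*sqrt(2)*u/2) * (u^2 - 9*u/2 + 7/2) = u^4 - 9*u^3/2 + 7*sqrt(2)*u^3/2 - 63*sqrt(2)*u^2/4 + 7*u^2/2 + 49*sqrt(2)*u/4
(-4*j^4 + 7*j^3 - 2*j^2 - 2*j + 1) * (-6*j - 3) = 24*j^5 - 30*j^4 - 9*j^3 + 18*j^2 - 3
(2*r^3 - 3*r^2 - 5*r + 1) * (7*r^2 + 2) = 14*r^5 - 21*r^4 - 31*r^3 + r^2 - 10*r + 2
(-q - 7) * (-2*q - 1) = 2*q^2 + 15*q + 7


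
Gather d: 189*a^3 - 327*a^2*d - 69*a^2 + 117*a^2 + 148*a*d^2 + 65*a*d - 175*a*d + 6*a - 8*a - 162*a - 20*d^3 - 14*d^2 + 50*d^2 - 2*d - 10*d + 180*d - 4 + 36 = 189*a^3 + 48*a^2 - 164*a - 20*d^3 + d^2*(148*a + 36) + d*(-327*a^2 - 110*a + 168) + 32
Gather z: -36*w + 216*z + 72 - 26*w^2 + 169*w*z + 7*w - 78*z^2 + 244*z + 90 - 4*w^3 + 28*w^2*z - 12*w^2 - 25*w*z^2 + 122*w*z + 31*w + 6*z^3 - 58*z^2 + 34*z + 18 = -4*w^3 - 38*w^2 + 2*w + 6*z^3 + z^2*(-25*w - 136) + z*(28*w^2 + 291*w + 494) + 180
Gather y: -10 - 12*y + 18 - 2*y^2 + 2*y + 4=-2*y^2 - 10*y + 12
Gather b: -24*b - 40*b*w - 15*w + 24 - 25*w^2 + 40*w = b*(-40*w - 24) - 25*w^2 + 25*w + 24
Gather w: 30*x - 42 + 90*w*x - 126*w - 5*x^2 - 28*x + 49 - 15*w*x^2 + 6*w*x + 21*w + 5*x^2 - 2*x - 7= w*(-15*x^2 + 96*x - 105)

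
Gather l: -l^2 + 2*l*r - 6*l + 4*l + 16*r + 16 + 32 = -l^2 + l*(2*r - 2) + 16*r + 48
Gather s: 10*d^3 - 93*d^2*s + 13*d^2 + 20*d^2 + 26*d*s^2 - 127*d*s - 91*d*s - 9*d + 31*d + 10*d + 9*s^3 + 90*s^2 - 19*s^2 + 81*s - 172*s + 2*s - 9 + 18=10*d^3 + 33*d^2 + 32*d + 9*s^3 + s^2*(26*d + 71) + s*(-93*d^2 - 218*d - 89) + 9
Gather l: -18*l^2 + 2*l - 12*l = -18*l^2 - 10*l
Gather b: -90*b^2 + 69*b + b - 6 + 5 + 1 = -90*b^2 + 70*b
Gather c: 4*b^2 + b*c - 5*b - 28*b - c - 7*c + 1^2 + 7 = 4*b^2 - 33*b + c*(b - 8) + 8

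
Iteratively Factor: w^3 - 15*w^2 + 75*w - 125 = (w - 5)*(w^2 - 10*w + 25) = (w - 5)^2*(w - 5)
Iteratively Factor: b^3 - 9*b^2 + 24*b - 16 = (b - 4)*(b^2 - 5*b + 4) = (b - 4)*(b - 1)*(b - 4)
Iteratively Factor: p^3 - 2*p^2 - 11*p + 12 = (p - 4)*(p^2 + 2*p - 3) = (p - 4)*(p + 3)*(p - 1)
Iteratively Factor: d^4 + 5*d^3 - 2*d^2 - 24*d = (d + 4)*(d^3 + d^2 - 6*d) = d*(d + 4)*(d^2 + d - 6) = d*(d - 2)*(d + 4)*(d + 3)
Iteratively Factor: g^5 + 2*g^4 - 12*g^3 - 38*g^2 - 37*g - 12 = (g - 4)*(g^4 + 6*g^3 + 12*g^2 + 10*g + 3) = (g - 4)*(g + 1)*(g^3 + 5*g^2 + 7*g + 3) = (g - 4)*(g + 1)^2*(g^2 + 4*g + 3) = (g - 4)*(g + 1)^2*(g + 3)*(g + 1)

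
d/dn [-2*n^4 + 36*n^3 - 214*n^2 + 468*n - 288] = -8*n^3 + 108*n^2 - 428*n + 468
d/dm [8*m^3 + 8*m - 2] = 24*m^2 + 8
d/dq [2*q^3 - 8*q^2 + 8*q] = 6*q^2 - 16*q + 8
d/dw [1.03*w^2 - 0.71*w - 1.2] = 2.06*w - 0.71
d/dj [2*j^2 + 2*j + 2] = 4*j + 2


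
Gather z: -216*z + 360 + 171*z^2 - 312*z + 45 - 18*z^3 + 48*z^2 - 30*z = -18*z^3 + 219*z^2 - 558*z + 405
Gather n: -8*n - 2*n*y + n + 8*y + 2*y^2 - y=n*(-2*y - 7) + 2*y^2 + 7*y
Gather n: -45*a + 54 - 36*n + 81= -45*a - 36*n + 135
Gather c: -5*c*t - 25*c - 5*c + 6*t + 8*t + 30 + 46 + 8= c*(-5*t - 30) + 14*t + 84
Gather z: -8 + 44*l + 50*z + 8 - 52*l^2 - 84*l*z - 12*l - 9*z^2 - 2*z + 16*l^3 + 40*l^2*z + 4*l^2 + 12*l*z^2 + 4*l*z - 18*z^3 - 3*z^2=16*l^3 - 48*l^2 + 32*l - 18*z^3 + z^2*(12*l - 12) + z*(40*l^2 - 80*l + 48)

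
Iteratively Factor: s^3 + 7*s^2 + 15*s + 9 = (s + 3)*(s^2 + 4*s + 3) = (s + 1)*(s + 3)*(s + 3)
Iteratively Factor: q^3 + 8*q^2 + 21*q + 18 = (q + 3)*(q^2 + 5*q + 6) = (q + 2)*(q + 3)*(q + 3)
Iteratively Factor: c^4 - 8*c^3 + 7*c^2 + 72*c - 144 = (c - 3)*(c^3 - 5*c^2 - 8*c + 48) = (c - 4)*(c - 3)*(c^2 - c - 12) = (c - 4)*(c - 3)*(c + 3)*(c - 4)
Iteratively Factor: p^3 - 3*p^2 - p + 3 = (p - 1)*(p^2 - 2*p - 3) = (p - 1)*(p + 1)*(p - 3)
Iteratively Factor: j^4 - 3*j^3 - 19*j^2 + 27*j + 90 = (j - 3)*(j^3 - 19*j - 30) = (j - 3)*(j + 3)*(j^2 - 3*j - 10) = (j - 5)*(j - 3)*(j + 3)*(j + 2)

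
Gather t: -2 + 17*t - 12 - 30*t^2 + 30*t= -30*t^2 + 47*t - 14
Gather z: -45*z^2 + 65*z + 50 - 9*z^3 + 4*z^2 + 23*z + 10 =-9*z^3 - 41*z^2 + 88*z + 60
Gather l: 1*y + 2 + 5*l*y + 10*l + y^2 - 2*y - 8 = l*(5*y + 10) + y^2 - y - 6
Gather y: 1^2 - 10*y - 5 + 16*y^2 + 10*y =16*y^2 - 4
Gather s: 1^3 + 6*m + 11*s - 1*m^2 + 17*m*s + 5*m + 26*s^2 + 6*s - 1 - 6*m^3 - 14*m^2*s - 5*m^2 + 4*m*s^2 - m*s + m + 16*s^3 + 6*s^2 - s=-6*m^3 - 6*m^2 + 12*m + 16*s^3 + s^2*(4*m + 32) + s*(-14*m^2 + 16*m + 16)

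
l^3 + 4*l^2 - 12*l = l*(l - 2)*(l + 6)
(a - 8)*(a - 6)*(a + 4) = a^3 - 10*a^2 - 8*a + 192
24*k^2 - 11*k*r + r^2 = (-8*k + r)*(-3*k + r)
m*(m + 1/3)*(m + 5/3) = m^3 + 2*m^2 + 5*m/9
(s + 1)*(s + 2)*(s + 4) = s^3 + 7*s^2 + 14*s + 8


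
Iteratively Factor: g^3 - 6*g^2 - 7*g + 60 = (g - 4)*(g^2 - 2*g - 15) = (g - 5)*(g - 4)*(g + 3)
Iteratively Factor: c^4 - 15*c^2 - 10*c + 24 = (c + 2)*(c^3 - 2*c^2 - 11*c + 12) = (c + 2)*(c + 3)*(c^2 - 5*c + 4) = (c - 4)*(c + 2)*(c + 3)*(c - 1)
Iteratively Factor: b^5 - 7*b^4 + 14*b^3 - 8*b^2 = (b - 4)*(b^4 - 3*b^3 + 2*b^2) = (b - 4)*(b - 2)*(b^3 - b^2) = b*(b - 4)*(b - 2)*(b^2 - b) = b^2*(b - 4)*(b - 2)*(b - 1)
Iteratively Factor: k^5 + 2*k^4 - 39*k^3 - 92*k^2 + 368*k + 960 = (k + 4)*(k^4 - 2*k^3 - 31*k^2 + 32*k + 240) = (k + 4)^2*(k^3 - 6*k^2 - 7*k + 60) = (k + 3)*(k + 4)^2*(k^2 - 9*k + 20) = (k - 5)*(k + 3)*(k + 4)^2*(k - 4)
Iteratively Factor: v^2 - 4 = (v - 2)*(v + 2)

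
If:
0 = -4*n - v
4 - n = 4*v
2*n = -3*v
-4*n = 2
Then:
No Solution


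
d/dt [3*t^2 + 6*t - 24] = 6*t + 6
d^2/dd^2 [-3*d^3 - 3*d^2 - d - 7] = -18*d - 6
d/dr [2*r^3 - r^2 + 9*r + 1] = 6*r^2 - 2*r + 9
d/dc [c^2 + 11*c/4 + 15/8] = 2*c + 11/4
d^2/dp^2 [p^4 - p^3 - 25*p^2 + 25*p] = 12*p^2 - 6*p - 50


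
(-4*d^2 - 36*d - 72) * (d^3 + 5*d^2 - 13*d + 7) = -4*d^5 - 56*d^4 - 200*d^3 + 80*d^2 + 684*d - 504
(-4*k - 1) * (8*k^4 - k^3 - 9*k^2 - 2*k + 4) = -32*k^5 - 4*k^4 + 37*k^3 + 17*k^2 - 14*k - 4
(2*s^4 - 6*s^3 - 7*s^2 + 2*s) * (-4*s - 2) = -8*s^5 + 20*s^4 + 40*s^3 + 6*s^2 - 4*s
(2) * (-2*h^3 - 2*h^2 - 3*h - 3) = -4*h^3 - 4*h^2 - 6*h - 6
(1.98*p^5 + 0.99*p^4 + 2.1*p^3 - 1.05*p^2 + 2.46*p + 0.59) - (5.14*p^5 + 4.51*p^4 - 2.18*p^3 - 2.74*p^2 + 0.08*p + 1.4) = -3.16*p^5 - 3.52*p^4 + 4.28*p^3 + 1.69*p^2 + 2.38*p - 0.81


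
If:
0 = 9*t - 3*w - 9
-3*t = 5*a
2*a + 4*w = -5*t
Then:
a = -36/79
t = 60/79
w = -57/79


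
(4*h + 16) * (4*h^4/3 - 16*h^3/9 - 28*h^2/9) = 16*h^5/3 + 128*h^4/9 - 368*h^3/9 - 448*h^2/9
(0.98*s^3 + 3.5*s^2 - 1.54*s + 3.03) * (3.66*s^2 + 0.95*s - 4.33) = 3.5868*s^5 + 13.741*s^4 - 6.5548*s^3 - 5.5282*s^2 + 9.5467*s - 13.1199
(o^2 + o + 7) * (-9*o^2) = -9*o^4 - 9*o^3 - 63*o^2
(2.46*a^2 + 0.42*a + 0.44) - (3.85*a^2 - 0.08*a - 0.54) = -1.39*a^2 + 0.5*a + 0.98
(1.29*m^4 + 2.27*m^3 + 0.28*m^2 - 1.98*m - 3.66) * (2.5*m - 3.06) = 3.225*m^5 + 1.7276*m^4 - 6.2462*m^3 - 5.8068*m^2 - 3.0912*m + 11.1996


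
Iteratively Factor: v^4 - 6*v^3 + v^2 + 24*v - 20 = (v - 2)*(v^3 - 4*v^2 - 7*v + 10) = (v - 2)*(v - 1)*(v^2 - 3*v - 10) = (v - 2)*(v - 1)*(v + 2)*(v - 5)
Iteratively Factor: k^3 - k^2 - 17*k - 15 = (k + 1)*(k^2 - 2*k - 15) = (k + 1)*(k + 3)*(k - 5)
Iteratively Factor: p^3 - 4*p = (p)*(p^2 - 4) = p*(p + 2)*(p - 2)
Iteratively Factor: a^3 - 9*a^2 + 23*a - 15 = (a - 3)*(a^2 - 6*a + 5) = (a - 5)*(a - 3)*(a - 1)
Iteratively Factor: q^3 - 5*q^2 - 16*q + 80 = (q - 4)*(q^2 - q - 20) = (q - 4)*(q + 4)*(q - 5)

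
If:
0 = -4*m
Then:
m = 0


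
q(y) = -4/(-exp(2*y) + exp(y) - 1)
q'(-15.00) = 0.00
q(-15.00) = 4.00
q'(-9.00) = 0.00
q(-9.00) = 4.00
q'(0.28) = -4.28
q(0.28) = 2.80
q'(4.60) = -0.00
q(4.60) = 0.00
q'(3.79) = -0.00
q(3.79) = 0.00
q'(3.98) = -0.00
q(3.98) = 0.00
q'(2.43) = -0.07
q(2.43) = 0.03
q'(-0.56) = -0.57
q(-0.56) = 5.30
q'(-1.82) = 0.59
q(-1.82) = 4.63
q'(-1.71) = 0.64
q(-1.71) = 4.70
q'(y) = -4*(2*exp(2*y) - exp(y))/(-exp(2*y) + exp(y) - 1)^2 = (4 - 8*exp(y))*exp(y)/(exp(2*y) - exp(y) + 1)^2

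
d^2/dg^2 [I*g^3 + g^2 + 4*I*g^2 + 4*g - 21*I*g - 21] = 6*I*g + 2 + 8*I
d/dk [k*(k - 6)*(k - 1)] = 3*k^2 - 14*k + 6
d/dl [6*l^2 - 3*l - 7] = 12*l - 3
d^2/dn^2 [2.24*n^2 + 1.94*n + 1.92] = 4.48000000000000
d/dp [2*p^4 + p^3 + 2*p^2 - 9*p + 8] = 8*p^3 + 3*p^2 + 4*p - 9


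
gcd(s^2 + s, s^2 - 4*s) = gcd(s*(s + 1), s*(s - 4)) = s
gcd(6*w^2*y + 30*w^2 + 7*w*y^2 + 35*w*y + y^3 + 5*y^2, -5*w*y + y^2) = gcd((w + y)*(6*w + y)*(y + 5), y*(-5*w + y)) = 1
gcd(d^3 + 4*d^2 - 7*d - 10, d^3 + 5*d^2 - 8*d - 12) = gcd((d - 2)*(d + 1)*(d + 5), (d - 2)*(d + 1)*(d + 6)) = d^2 - d - 2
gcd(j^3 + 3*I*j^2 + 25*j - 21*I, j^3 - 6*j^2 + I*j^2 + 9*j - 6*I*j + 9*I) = 1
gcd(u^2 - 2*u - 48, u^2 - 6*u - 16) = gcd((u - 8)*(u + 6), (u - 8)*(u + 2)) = u - 8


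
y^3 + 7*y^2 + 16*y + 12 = (y + 2)^2*(y + 3)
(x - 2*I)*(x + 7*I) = x^2 + 5*I*x + 14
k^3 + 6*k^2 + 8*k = k*(k + 2)*(k + 4)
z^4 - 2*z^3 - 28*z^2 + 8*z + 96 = (z - 6)*(z - 2)*(z + 2)*(z + 4)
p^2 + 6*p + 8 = (p + 2)*(p + 4)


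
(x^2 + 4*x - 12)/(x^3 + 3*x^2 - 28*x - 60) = (x - 2)/(x^2 - 3*x - 10)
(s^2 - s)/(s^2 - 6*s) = (s - 1)/(s - 6)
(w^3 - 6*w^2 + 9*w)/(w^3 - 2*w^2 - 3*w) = (w - 3)/(w + 1)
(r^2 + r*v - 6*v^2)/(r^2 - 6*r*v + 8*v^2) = (r + 3*v)/(r - 4*v)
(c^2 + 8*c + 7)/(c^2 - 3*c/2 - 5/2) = 2*(c + 7)/(2*c - 5)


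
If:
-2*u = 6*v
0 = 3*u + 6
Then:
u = -2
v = 2/3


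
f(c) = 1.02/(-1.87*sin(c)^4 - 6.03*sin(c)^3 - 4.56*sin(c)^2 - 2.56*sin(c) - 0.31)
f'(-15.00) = -3.06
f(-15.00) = 1.36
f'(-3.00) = -2988.63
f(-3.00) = -43.70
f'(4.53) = -0.23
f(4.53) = 0.57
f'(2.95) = -4.94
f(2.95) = -1.01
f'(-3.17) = -19.34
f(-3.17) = -2.64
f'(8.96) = -1.12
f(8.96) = -0.34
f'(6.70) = 1.40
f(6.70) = -0.40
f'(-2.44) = -3.13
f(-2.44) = 1.38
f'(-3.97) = -0.26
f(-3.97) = -0.13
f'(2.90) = -3.60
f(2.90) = -0.80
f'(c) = 1.02*(7.48*sin(c)^3*cos(c) + 18.09*sin(c)^2*cos(c) + 9.12*sin(c)*cos(c) + 2.56*cos(c))/(-1.87*sin(c)^4 - 6.03*sin(c)^3 - 4.56*sin(c)^2 - 2.56*sin(c) - 0.31)^2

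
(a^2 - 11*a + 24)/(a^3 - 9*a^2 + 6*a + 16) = (a - 3)/(a^2 - a - 2)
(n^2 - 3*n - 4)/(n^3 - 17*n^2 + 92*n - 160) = (n + 1)/(n^2 - 13*n + 40)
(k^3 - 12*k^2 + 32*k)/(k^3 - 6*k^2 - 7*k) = (-k^2 + 12*k - 32)/(-k^2 + 6*k + 7)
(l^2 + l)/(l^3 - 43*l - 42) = l/(l^2 - l - 42)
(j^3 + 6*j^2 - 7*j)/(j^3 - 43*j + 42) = j/(j - 6)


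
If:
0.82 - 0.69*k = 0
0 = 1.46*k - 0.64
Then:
No Solution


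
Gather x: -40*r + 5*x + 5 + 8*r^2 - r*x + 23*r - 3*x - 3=8*r^2 - 17*r + x*(2 - r) + 2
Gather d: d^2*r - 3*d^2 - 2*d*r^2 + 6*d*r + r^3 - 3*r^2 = d^2*(r - 3) + d*(-2*r^2 + 6*r) + r^3 - 3*r^2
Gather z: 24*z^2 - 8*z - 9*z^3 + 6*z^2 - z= -9*z^3 + 30*z^2 - 9*z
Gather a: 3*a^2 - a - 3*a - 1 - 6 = 3*a^2 - 4*a - 7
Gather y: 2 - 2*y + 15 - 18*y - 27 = -20*y - 10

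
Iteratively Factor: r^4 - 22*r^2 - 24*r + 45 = (r - 5)*(r^3 + 5*r^2 + 3*r - 9) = (r - 5)*(r + 3)*(r^2 + 2*r - 3) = (r - 5)*(r + 3)^2*(r - 1)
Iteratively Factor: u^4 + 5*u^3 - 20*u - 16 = (u - 2)*(u^3 + 7*u^2 + 14*u + 8) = (u - 2)*(u + 1)*(u^2 + 6*u + 8) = (u - 2)*(u + 1)*(u + 2)*(u + 4)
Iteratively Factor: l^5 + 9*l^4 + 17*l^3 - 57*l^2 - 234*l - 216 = (l + 3)*(l^4 + 6*l^3 - l^2 - 54*l - 72) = (l - 3)*(l + 3)*(l^3 + 9*l^2 + 26*l + 24) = (l - 3)*(l + 2)*(l + 3)*(l^2 + 7*l + 12) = (l - 3)*(l + 2)*(l + 3)*(l + 4)*(l + 3)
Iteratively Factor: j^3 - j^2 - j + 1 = (j - 1)*(j^2 - 1) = (j - 1)*(j + 1)*(j - 1)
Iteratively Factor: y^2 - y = (y)*(y - 1)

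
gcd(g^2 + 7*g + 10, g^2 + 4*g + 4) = g + 2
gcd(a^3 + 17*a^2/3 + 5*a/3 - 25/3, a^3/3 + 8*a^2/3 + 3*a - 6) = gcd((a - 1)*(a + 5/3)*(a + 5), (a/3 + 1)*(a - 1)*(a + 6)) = a - 1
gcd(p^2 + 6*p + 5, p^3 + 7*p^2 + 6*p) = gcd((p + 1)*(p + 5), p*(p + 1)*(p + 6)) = p + 1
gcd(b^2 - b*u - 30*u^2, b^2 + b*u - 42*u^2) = -b + 6*u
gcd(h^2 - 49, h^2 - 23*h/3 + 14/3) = h - 7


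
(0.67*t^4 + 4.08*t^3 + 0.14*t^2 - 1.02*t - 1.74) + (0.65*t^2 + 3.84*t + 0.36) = 0.67*t^4 + 4.08*t^3 + 0.79*t^2 + 2.82*t - 1.38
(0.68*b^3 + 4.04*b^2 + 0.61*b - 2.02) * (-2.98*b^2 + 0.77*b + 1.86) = -2.0264*b^5 - 11.5156*b^4 + 2.5578*b^3 + 14.0037*b^2 - 0.4208*b - 3.7572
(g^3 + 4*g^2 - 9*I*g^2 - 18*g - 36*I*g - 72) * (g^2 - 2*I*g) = g^5 + 4*g^4 - 11*I*g^4 - 36*g^3 - 44*I*g^3 - 144*g^2 + 36*I*g^2 + 144*I*g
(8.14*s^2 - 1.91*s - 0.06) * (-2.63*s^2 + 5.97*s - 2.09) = -21.4082*s^4 + 53.6191*s^3 - 28.2575*s^2 + 3.6337*s + 0.1254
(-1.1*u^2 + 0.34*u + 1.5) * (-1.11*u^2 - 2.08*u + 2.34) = 1.221*u^4 + 1.9106*u^3 - 4.9462*u^2 - 2.3244*u + 3.51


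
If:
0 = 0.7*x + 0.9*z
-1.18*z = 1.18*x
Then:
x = 0.00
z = 0.00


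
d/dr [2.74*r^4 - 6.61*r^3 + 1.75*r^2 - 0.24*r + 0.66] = 10.96*r^3 - 19.83*r^2 + 3.5*r - 0.24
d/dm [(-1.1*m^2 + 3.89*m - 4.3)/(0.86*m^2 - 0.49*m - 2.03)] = (-2.8064*m^2 + 11.862*m - 10.0037)/(0.7396*m^4 - 0.8428*m^3 - 3.2515*m^2 + 1.9894*m + 4.1209)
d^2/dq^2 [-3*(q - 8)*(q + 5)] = -6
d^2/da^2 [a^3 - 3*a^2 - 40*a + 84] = 6*a - 6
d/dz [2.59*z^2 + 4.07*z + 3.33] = 5.18*z + 4.07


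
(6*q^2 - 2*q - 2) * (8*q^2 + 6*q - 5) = 48*q^4 + 20*q^3 - 58*q^2 - 2*q + 10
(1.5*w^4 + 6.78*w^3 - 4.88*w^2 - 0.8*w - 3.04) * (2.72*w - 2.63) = 4.08*w^5 + 14.4966*w^4 - 31.105*w^3 + 10.6584*w^2 - 6.1648*w + 7.9952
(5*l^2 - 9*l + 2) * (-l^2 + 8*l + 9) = -5*l^4 + 49*l^3 - 29*l^2 - 65*l + 18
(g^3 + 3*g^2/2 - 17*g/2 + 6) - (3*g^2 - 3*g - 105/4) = g^3 - 3*g^2/2 - 11*g/2 + 129/4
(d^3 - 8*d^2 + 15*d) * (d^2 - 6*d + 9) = d^5 - 14*d^4 + 72*d^3 - 162*d^2 + 135*d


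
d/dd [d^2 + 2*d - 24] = 2*d + 2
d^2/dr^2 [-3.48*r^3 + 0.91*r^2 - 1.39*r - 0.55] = 1.82 - 20.88*r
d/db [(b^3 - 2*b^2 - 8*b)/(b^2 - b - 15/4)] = 4*(4*b^4 - 8*b^3 - 5*b^2 + 60*b + 120)/(16*b^4 - 32*b^3 - 104*b^2 + 120*b + 225)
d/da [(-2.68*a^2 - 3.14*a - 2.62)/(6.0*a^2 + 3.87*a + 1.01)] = (8.4684*a^2 + 26.0264*a + 6.968)/(36.0*a^4 + 46.44*a^3 + 27.0969*a^2 + 7.8174*a + 1.0201)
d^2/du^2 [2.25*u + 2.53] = 0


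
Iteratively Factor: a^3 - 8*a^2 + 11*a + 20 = (a + 1)*(a^2 - 9*a + 20) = (a - 5)*(a + 1)*(a - 4)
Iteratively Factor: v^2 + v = (v)*(v + 1)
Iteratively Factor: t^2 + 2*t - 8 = (t + 4)*(t - 2)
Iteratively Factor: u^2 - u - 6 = (u + 2)*(u - 3)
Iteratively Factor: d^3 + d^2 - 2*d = (d + 2)*(d^2 - d) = d*(d + 2)*(d - 1)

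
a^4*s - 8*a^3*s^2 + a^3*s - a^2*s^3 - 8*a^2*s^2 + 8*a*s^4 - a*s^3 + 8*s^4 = (a - 8*s)*(a - s)*(a + s)*(a*s + s)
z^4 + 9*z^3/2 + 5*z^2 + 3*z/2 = z*(z + 1/2)*(z + 1)*(z + 3)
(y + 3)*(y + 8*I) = y^2 + 3*y + 8*I*y + 24*I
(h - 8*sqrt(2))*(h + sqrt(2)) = h^2 - 7*sqrt(2)*h - 16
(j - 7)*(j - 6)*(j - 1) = j^3 - 14*j^2 + 55*j - 42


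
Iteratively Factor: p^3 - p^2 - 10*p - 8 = (p + 2)*(p^2 - 3*p - 4) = (p + 1)*(p + 2)*(p - 4)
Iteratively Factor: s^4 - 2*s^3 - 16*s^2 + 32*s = (s - 4)*(s^3 + 2*s^2 - 8*s) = (s - 4)*(s + 4)*(s^2 - 2*s) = s*(s - 4)*(s + 4)*(s - 2)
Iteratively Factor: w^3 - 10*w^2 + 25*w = (w - 5)*(w^2 - 5*w) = (w - 5)^2*(w)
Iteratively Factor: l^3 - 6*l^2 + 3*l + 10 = (l - 5)*(l^2 - l - 2) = (l - 5)*(l - 2)*(l + 1)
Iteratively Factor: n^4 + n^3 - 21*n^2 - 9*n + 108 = (n + 4)*(n^3 - 3*n^2 - 9*n + 27) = (n - 3)*(n + 4)*(n^2 - 9) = (n - 3)^2*(n + 4)*(n + 3)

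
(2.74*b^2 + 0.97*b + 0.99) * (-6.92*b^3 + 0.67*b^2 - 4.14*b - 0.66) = -18.9608*b^5 - 4.8766*b^4 - 17.5445*b^3 - 5.1609*b^2 - 4.7388*b - 0.6534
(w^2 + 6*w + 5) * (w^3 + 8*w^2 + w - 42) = w^5 + 14*w^4 + 54*w^3 + 4*w^2 - 247*w - 210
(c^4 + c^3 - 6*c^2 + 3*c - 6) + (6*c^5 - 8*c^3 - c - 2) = 6*c^5 + c^4 - 7*c^3 - 6*c^2 + 2*c - 8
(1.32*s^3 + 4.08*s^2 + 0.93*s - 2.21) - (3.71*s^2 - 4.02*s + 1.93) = 1.32*s^3 + 0.37*s^2 + 4.95*s - 4.14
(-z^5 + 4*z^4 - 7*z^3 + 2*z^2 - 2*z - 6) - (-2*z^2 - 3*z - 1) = -z^5 + 4*z^4 - 7*z^3 + 4*z^2 + z - 5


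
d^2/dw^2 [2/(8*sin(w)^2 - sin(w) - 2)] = 2*(256*sin(w)^4 - 24*sin(w)^3 - 319*sin(w)^2 + 46*sin(w) - 34)/(-8*sin(w)^2 + sin(w) + 2)^3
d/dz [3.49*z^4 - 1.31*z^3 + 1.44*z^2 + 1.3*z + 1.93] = 13.96*z^3 - 3.93*z^2 + 2.88*z + 1.3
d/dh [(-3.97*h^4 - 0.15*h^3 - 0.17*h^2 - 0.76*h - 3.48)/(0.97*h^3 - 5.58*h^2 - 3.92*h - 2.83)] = (-3.8509*h^6 + 44.3052*h^5 + 47.6891*h^4 + 47.5908*h^3 + 7.8259*h^2 - 37.8746*h - 11.4908)/(0.9409*h^6 - 10.8252*h^5 + 23.5316*h^4 + 38.257*h^3 + 46.9492*h^2 + 22.1872*h + 8.0089)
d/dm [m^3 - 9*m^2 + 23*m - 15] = 3*m^2 - 18*m + 23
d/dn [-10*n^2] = -20*n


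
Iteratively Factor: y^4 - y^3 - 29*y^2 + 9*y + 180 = (y - 3)*(y^3 + 2*y^2 - 23*y - 60) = (y - 5)*(y - 3)*(y^2 + 7*y + 12) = (y - 5)*(y - 3)*(y + 3)*(y + 4)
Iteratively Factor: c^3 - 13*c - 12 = (c + 1)*(c^2 - c - 12) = (c - 4)*(c + 1)*(c + 3)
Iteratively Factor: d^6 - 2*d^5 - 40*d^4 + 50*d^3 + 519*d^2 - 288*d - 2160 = (d - 4)*(d^5 + 2*d^4 - 32*d^3 - 78*d^2 + 207*d + 540) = (d - 4)*(d + 3)*(d^4 - d^3 - 29*d^2 + 9*d + 180) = (d - 4)*(d - 3)*(d + 3)*(d^3 + 2*d^2 - 23*d - 60) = (d - 5)*(d - 4)*(d - 3)*(d + 3)*(d^2 + 7*d + 12) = (d - 5)*(d - 4)*(d - 3)*(d + 3)^2*(d + 4)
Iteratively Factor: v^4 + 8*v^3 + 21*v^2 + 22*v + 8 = (v + 1)*(v^3 + 7*v^2 + 14*v + 8) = (v + 1)*(v + 2)*(v^2 + 5*v + 4) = (v + 1)*(v + 2)*(v + 4)*(v + 1)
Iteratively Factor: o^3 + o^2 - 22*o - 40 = (o - 5)*(o^2 + 6*o + 8) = (o - 5)*(o + 2)*(o + 4)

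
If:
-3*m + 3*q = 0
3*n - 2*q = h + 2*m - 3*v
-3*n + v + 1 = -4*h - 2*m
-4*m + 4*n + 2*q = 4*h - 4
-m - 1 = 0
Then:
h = -11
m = -1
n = -25/2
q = -1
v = 15/2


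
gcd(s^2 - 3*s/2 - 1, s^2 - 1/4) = s + 1/2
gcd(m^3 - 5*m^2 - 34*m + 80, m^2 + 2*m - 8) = m - 2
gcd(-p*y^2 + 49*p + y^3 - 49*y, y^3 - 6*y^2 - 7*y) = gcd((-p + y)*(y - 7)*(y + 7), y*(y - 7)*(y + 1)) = y - 7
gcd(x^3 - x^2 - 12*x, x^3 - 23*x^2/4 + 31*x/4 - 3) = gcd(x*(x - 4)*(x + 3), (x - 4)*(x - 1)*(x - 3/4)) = x - 4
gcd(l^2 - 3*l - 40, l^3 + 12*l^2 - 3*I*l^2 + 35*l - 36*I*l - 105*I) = l + 5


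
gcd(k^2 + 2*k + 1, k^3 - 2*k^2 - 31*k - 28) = k + 1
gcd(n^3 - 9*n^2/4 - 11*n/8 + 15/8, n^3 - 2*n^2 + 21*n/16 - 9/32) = n - 3/4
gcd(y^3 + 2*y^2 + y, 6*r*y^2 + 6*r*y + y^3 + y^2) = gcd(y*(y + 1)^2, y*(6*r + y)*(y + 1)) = y^2 + y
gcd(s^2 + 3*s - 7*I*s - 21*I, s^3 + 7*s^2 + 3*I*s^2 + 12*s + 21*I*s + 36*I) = s + 3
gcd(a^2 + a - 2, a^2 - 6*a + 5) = a - 1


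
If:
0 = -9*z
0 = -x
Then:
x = 0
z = 0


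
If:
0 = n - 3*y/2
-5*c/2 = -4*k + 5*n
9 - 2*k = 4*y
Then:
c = 36/5 - 31*y/5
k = 9/2 - 2*y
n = 3*y/2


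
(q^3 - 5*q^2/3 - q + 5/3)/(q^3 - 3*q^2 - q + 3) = (q - 5/3)/(q - 3)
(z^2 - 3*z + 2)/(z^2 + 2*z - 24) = (z^2 - 3*z + 2)/(z^2 + 2*z - 24)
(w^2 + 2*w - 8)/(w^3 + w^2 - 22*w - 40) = (w - 2)/(w^2 - 3*w - 10)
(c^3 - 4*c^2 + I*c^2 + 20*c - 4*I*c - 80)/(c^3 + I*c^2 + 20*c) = (c - 4)/c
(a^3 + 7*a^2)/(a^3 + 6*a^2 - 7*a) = a/(a - 1)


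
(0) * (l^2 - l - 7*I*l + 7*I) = 0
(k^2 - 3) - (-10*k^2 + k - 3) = 11*k^2 - k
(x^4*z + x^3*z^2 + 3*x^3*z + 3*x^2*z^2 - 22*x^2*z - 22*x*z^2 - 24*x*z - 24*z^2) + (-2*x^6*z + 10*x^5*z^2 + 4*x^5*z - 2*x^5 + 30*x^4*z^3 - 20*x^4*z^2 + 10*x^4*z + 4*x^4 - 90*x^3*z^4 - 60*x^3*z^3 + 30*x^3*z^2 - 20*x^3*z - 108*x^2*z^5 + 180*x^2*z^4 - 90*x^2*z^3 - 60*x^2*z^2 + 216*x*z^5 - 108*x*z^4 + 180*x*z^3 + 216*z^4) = -2*x^6*z + 10*x^5*z^2 + 4*x^5*z - 2*x^5 + 30*x^4*z^3 - 20*x^4*z^2 + 11*x^4*z + 4*x^4 - 90*x^3*z^4 - 60*x^3*z^3 + 31*x^3*z^2 - 17*x^3*z - 108*x^2*z^5 + 180*x^2*z^4 - 90*x^2*z^3 - 57*x^2*z^2 - 22*x^2*z + 216*x*z^5 - 108*x*z^4 + 180*x*z^3 - 22*x*z^2 - 24*x*z + 216*z^4 - 24*z^2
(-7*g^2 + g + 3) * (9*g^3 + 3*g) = -63*g^5 + 9*g^4 + 6*g^3 + 3*g^2 + 9*g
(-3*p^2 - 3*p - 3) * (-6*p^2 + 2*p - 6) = 18*p^4 + 12*p^3 + 30*p^2 + 12*p + 18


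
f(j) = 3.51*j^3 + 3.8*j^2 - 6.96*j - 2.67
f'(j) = 10.53*j^2 + 7.6*j - 6.96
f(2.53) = 60.89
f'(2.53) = 79.67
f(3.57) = 180.62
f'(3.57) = 154.38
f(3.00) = 105.42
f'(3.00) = 110.61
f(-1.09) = 4.89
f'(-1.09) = -2.73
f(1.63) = 11.28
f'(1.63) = 33.41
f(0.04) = -2.94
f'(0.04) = -6.64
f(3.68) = 198.10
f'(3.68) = 163.61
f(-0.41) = 0.58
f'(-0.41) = -8.31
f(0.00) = -2.67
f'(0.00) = -6.96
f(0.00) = -2.67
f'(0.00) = -6.96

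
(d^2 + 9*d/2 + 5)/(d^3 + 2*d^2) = (d + 5/2)/d^2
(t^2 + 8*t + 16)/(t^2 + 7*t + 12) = (t + 4)/(t + 3)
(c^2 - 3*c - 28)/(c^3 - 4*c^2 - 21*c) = (c + 4)/(c*(c + 3))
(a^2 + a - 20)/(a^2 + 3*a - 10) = (a - 4)/(a - 2)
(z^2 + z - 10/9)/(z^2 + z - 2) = (z^2 + z - 10/9)/(z^2 + z - 2)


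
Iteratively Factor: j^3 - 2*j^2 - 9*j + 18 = (j + 3)*(j^2 - 5*j + 6) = (j - 2)*(j + 3)*(j - 3)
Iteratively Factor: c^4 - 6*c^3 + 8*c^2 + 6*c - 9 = (c - 3)*(c^3 - 3*c^2 - c + 3) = (c - 3)*(c - 1)*(c^2 - 2*c - 3) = (c - 3)*(c - 1)*(c + 1)*(c - 3)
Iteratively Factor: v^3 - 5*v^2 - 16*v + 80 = (v - 4)*(v^2 - v - 20) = (v - 4)*(v + 4)*(v - 5)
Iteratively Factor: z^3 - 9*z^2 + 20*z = (z - 4)*(z^2 - 5*z) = (z - 5)*(z - 4)*(z)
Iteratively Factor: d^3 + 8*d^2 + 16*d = (d + 4)*(d^2 + 4*d) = d*(d + 4)*(d + 4)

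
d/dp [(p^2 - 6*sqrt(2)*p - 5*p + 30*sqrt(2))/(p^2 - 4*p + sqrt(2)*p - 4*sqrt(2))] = (p^2 + 7*sqrt(2)*p^2 - 68*sqrt(2)*p - 12 + 140*sqrt(2))/(p^4 - 8*p^3 + 2*sqrt(2)*p^3 - 16*sqrt(2)*p^2 + 18*p^2 - 16*p + 32*sqrt(2)*p + 32)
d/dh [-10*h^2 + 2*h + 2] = 2 - 20*h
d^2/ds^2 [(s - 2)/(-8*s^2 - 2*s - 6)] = (-(s - 2)*(8*s + 1)^2 + (12*s - 7)*(4*s^2 + s + 3))/(4*s^2 + s + 3)^3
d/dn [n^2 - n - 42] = 2*n - 1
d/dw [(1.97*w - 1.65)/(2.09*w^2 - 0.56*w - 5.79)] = (-4.1173*w^2 + 6.897*w - 12.3303)/(4.3681*w^4 - 2.3408*w^3 - 23.8886*w^2 + 6.4848*w + 33.5241)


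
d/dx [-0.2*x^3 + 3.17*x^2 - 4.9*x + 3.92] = -0.6*x^2 + 6.34*x - 4.9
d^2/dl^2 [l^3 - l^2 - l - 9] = 6*l - 2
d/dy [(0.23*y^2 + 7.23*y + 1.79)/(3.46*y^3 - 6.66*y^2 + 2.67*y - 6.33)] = (-0.7958*y^4 - 50.0316*y^3 + 30.1857*y^2 + 20.931*y - 50.5452)/(11.9716*y^6 - 46.0872*y^5 + 62.832*y^4 - 79.368*y^3 + 91.4445*y^2 - 33.8022*y + 40.0689)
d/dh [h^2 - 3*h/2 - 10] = 2*h - 3/2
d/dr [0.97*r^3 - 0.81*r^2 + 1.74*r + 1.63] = 2.91*r^2 - 1.62*r + 1.74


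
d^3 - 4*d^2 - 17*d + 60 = (d - 5)*(d - 3)*(d + 4)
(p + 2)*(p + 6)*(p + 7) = p^3 + 15*p^2 + 68*p + 84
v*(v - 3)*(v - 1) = v^3 - 4*v^2 + 3*v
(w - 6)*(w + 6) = w^2 - 36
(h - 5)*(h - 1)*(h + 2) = h^3 - 4*h^2 - 7*h + 10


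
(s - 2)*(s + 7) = s^2 + 5*s - 14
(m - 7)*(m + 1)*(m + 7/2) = m^3 - 5*m^2/2 - 28*m - 49/2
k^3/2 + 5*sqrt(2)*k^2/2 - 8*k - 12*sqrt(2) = (k/2 + sqrt(2)/2)*(k - 2*sqrt(2))*(k + 6*sqrt(2))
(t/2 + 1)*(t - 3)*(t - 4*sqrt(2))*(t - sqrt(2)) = t^4/2 - 5*sqrt(2)*t^3/2 - t^3/2 + t^2 + 5*sqrt(2)*t^2/2 - 4*t + 15*sqrt(2)*t - 24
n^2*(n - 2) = n^3 - 2*n^2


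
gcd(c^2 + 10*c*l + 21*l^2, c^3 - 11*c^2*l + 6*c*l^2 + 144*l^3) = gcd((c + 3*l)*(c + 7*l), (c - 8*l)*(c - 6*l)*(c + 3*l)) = c + 3*l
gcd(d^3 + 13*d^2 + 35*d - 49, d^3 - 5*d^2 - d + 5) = d - 1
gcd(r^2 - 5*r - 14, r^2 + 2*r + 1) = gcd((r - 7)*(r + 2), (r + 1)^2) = 1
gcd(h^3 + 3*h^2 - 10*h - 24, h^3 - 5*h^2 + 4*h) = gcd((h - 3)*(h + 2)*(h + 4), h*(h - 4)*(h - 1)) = 1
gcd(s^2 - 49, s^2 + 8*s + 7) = s + 7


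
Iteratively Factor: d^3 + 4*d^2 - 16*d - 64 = (d - 4)*(d^2 + 8*d + 16) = (d - 4)*(d + 4)*(d + 4)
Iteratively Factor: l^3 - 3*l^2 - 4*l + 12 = (l - 3)*(l^2 - 4) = (l - 3)*(l + 2)*(l - 2)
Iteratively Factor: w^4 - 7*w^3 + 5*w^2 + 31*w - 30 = (w + 2)*(w^3 - 9*w^2 + 23*w - 15) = (w - 3)*(w + 2)*(w^2 - 6*w + 5) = (w - 3)*(w - 1)*(w + 2)*(w - 5)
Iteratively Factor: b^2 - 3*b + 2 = (b - 2)*(b - 1)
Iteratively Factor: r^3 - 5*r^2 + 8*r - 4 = (r - 2)*(r^2 - 3*r + 2) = (r - 2)*(r - 1)*(r - 2)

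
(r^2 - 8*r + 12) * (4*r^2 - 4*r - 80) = 4*r^4 - 36*r^3 + 592*r - 960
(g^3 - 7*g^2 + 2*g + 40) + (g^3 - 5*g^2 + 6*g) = 2*g^3 - 12*g^2 + 8*g + 40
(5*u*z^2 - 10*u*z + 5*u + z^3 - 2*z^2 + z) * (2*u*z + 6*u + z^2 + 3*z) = 10*u^2*z^3 + 10*u^2*z^2 - 50*u^2*z + 30*u^2 + 7*u*z^4 + 7*u*z^3 - 35*u*z^2 + 21*u*z + z^5 + z^4 - 5*z^3 + 3*z^2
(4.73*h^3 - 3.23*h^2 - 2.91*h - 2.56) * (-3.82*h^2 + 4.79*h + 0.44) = -18.0686*h^5 + 34.9953*h^4 - 2.2743*h^3 - 5.5809*h^2 - 13.5428*h - 1.1264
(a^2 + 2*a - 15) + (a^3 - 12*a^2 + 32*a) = a^3 - 11*a^2 + 34*a - 15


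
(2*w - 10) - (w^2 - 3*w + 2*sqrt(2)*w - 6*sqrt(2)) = -w^2 - 2*sqrt(2)*w + 5*w - 10 + 6*sqrt(2)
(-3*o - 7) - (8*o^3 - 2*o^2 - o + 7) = -8*o^3 + 2*o^2 - 2*o - 14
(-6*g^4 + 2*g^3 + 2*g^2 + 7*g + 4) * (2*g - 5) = -12*g^5 + 34*g^4 - 6*g^3 + 4*g^2 - 27*g - 20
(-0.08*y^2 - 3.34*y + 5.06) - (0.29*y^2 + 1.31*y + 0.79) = -0.37*y^2 - 4.65*y + 4.27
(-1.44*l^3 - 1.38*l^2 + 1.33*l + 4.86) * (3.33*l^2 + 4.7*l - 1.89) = -4.7952*l^5 - 11.3634*l^4 + 0.6645*l^3 + 25.043*l^2 + 20.3283*l - 9.1854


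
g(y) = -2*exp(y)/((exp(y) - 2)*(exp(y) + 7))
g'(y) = -2*exp(y)/((exp(y) - 2)*(exp(y) + 7)) + 2*exp(2*y)/((exp(y) - 2)*(exp(y) + 7)^2) + 2*exp(2*y)/((exp(y) - 2)^2*(exp(y) + 7))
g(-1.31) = 0.04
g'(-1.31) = 0.05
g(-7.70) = 0.00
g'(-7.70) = 0.00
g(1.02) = -0.73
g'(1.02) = 2.11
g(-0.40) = 0.13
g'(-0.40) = 0.19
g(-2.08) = 0.02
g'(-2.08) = 0.02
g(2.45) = -0.13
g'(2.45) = 0.11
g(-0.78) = 0.08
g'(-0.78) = 0.10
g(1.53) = -0.30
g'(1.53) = 0.35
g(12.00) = 0.00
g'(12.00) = 0.00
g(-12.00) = 0.00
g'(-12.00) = 0.00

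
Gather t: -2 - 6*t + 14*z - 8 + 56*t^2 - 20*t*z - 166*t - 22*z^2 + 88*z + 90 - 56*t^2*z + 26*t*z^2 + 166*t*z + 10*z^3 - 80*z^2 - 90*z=t^2*(56 - 56*z) + t*(26*z^2 + 146*z - 172) + 10*z^3 - 102*z^2 + 12*z + 80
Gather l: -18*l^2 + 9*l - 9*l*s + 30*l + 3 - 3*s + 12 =-18*l^2 + l*(39 - 9*s) - 3*s + 15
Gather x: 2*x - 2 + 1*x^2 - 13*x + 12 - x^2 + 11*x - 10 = 0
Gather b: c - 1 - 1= c - 2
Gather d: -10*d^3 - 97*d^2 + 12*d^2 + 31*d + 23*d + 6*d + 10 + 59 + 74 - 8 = -10*d^3 - 85*d^2 + 60*d + 135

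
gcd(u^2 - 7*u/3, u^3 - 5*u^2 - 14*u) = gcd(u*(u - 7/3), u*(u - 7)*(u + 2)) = u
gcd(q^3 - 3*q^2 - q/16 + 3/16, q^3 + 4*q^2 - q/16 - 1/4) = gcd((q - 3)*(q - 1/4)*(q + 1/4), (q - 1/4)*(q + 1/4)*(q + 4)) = q^2 - 1/16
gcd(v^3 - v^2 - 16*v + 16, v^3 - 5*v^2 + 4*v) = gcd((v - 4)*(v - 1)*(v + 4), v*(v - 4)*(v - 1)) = v^2 - 5*v + 4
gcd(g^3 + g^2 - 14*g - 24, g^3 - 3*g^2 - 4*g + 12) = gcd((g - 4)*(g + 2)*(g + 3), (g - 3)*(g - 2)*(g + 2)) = g + 2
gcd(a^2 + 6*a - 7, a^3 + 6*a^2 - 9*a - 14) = a + 7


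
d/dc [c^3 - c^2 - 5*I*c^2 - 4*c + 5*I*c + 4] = 3*c^2 - 2*c - 10*I*c - 4 + 5*I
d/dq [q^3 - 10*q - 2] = 3*q^2 - 10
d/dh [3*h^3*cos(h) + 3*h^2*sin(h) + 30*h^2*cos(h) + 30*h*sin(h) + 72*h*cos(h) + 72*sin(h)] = -3*h^3*sin(h) - 30*h^2*sin(h) + 12*h^2*cos(h) - 66*h*sin(h) + 90*h*cos(h) + 30*sin(h) + 144*cos(h)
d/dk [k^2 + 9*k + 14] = 2*k + 9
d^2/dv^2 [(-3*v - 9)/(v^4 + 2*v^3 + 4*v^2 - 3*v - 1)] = 6*(-(v + 3)*(4*v^3 + 6*v^2 + 8*v - 3)^2 + (4*v^3 + 6*v^2 + 8*v + 2*(v + 3)*(3*v^2 + 3*v + 2) - 3)*(v^4 + 2*v^3 + 4*v^2 - 3*v - 1))/(v^4 + 2*v^3 + 4*v^2 - 3*v - 1)^3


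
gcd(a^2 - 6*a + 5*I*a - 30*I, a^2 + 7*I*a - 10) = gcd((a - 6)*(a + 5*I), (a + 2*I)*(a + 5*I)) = a + 5*I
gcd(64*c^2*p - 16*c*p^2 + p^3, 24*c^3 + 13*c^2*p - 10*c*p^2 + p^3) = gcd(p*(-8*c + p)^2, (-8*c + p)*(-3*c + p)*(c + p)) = -8*c + p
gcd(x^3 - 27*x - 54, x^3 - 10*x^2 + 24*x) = x - 6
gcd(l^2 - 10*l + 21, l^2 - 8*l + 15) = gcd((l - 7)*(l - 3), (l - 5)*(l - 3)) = l - 3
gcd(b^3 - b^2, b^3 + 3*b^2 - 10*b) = b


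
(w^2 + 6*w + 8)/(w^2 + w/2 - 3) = 2*(w + 4)/(2*w - 3)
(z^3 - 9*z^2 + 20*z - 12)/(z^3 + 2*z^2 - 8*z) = (z^2 - 7*z + 6)/(z*(z + 4))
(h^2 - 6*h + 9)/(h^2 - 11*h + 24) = (h - 3)/(h - 8)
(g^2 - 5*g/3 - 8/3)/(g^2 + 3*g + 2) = (g - 8/3)/(g + 2)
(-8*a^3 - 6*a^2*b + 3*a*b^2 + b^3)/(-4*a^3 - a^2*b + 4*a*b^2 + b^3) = (2*a - b)/(a - b)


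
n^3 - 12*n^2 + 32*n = n*(n - 8)*(n - 4)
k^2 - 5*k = k*(k - 5)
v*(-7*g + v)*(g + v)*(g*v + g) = -7*g^3*v^2 - 7*g^3*v - 6*g^2*v^3 - 6*g^2*v^2 + g*v^4 + g*v^3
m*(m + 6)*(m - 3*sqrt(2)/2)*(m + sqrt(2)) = m^4 - sqrt(2)*m^3/2 + 6*m^3 - 3*sqrt(2)*m^2 - 3*m^2 - 18*m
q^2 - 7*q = q*(q - 7)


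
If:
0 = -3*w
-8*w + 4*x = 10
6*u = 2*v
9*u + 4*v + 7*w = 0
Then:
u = 0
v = 0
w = 0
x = 5/2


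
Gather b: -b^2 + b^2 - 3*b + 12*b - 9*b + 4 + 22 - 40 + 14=0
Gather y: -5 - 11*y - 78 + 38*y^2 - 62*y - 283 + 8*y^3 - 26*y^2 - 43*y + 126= 8*y^3 + 12*y^2 - 116*y - 240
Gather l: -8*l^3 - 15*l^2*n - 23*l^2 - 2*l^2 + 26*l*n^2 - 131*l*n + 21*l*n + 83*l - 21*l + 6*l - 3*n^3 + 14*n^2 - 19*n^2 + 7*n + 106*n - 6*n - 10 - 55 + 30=-8*l^3 + l^2*(-15*n - 25) + l*(26*n^2 - 110*n + 68) - 3*n^3 - 5*n^2 + 107*n - 35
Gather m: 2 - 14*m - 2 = -14*m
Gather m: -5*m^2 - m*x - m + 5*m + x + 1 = -5*m^2 + m*(4 - x) + x + 1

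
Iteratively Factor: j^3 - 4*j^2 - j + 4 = (j + 1)*(j^2 - 5*j + 4) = (j - 1)*(j + 1)*(j - 4)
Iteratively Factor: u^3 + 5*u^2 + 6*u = (u + 2)*(u^2 + 3*u) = u*(u + 2)*(u + 3)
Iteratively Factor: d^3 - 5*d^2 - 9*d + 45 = (d - 5)*(d^2 - 9) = (d - 5)*(d + 3)*(d - 3)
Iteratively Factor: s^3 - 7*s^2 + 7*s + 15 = (s - 5)*(s^2 - 2*s - 3) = (s - 5)*(s - 3)*(s + 1)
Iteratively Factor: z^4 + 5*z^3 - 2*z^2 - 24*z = (z - 2)*(z^3 + 7*z^2 + 12*z) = z*(z - 2)*(z^2 + 7*z + 12) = z*(z - 2)*(z + 3)*(z + 4)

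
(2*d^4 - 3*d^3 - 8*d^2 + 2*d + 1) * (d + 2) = 2*d^5 + d^4 - 14*d^3 - 14*d^2 + 5*d + 2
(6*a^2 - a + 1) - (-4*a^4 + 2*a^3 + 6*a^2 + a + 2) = 4*a^4 - 2*a^3 - 2*a - 1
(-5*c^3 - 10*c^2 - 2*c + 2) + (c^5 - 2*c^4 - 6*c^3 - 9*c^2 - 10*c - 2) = c^5 - 2*c^4 - 11*c^3 - 19*c^2 - 12*c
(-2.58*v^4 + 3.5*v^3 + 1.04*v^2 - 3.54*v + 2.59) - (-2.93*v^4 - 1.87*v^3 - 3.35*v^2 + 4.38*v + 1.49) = 0.35*v^4 + 5.37*v^3 + 4.39*v^2 - 7.92*v + 1.1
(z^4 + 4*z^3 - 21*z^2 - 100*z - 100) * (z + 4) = z^5 + 8*z^4 - 5*z^3 - 184*z^2 - 500*z - 400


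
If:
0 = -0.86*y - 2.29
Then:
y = -2.66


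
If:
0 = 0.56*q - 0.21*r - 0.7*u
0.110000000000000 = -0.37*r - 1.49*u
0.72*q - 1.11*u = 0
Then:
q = -0.10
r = -0.05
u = -0.06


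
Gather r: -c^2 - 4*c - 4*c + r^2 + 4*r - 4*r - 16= -c^2 - 8*c + r^2 - 16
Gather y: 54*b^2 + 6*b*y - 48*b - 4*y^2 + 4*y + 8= 54*b^2 - 48*b - 4*y^2 + y*(6*b + 4) + 8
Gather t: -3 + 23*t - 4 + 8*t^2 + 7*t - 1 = 8*t^2 + 30*t - 8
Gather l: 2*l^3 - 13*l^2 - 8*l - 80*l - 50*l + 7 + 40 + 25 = 2*l^3 - 13*l^2 - 138*l + 72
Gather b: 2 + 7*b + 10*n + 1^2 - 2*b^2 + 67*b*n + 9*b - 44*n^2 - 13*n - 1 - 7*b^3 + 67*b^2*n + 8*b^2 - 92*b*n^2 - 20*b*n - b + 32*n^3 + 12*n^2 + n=-7*b^3 + b^2*(67*n + 6) + b*(-92*n^2 + 47*n + 15) + 32*n^3 - 32*n^2 - 2*n + 2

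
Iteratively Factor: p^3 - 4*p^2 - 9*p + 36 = (p - 4)*(p^2 - 9) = (p - 4)*(p + 3)*(p - 3)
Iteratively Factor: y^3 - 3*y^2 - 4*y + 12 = (y + 2)*(y^2 - 5*y + 6) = (y - 2)*(y + 2)*(y - 3)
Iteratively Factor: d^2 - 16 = (d - 4)*(d + 4)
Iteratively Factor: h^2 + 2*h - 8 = (h + 4)*(h - 2)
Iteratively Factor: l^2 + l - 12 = (l - 3)*(l + 4)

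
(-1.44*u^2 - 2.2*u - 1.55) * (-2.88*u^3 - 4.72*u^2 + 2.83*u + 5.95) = 4.1472*u^5 + 13.1328*u^4 + 10.7728*u^3 - 7.478*u^2 - 17.4765*u - 9.2225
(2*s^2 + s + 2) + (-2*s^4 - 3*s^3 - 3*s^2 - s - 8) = -2*s^4 - 3*s^3 - s^2 - 6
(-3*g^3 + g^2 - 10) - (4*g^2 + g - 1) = -3*g^3 - 3*g^2 - g - 9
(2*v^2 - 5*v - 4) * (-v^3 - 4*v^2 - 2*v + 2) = -2*v^5 - 3*v^4 + 20*v^3 + 30*v^2 - 2*v - 8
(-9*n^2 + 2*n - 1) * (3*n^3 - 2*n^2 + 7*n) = -27*n^5 + 24*n^4 - 70*n^3 + 16*n^2 - 7*n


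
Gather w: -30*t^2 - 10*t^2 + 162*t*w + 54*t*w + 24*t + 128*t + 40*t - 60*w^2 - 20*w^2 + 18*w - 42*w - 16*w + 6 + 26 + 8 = -40*t^2 + 192*t - 80*w^2 + w*(216*t - 40) + 40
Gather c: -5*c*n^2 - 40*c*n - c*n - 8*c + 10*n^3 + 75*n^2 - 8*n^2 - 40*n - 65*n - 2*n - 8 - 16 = c*(-5*n^2 - 41*n - 8) + 10*n^3 + 67*n^2 - 107*n - 24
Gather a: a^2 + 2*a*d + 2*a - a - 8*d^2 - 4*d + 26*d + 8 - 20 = a^2 + a*(2*d + 1) - 8*d^2 + 22*d - 12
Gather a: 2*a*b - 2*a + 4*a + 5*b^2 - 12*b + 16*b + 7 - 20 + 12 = a*(2*b + 2) + 5*b^2 + 4*b - 1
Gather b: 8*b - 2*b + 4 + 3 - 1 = 6*b + 6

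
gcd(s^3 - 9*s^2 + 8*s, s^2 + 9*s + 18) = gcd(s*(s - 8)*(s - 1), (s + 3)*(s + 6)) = 1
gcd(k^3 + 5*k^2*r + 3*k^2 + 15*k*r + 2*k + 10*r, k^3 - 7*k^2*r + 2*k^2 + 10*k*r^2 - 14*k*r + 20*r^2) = k + 2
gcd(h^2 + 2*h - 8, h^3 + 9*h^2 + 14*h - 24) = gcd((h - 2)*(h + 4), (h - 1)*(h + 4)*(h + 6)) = h + 4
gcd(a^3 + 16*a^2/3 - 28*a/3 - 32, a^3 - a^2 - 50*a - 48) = a + 6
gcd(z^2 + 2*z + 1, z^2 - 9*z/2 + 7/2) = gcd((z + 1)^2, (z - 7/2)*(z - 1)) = 1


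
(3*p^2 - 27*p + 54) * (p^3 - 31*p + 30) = 3*p^5 - 27*p^4 - 39*p^3 + 927*p^2 - 2484*p + 1620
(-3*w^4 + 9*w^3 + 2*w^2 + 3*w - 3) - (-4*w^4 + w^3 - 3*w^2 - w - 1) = w^4 + 8*w^3 + 5*w^2 + 4*w - 2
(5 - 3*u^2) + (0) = 5 - 3*u^2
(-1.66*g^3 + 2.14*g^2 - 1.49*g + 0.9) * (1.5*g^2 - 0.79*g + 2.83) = -2.49*g^5 + 4.5214*g^4 - 8.6234*g^3 + 8.5833*g^2 - 4.9277*g + 2.547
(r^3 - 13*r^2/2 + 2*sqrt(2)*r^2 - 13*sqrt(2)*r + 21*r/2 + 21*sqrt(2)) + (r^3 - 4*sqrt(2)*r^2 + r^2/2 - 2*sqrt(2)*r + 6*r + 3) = 2*r^3 - 6*r^2 - 2*sqrt(2)*r^2 - 15*sqrt(2)*r + 33*r/2 + 3 + 21*sqrt(2)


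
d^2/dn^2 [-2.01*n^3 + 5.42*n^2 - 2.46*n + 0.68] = 10.84 - 12.06*n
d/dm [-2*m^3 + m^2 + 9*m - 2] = -6*m^2 + 2*m + 9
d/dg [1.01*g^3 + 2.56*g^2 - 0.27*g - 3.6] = 3.03*g^2 + 5.12*g - 0.27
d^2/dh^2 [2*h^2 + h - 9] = 4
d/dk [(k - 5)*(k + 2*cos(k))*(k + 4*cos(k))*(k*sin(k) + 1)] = (5 - k)*(k + 2*cos(k))*(k*sin(k) + 1)*(4*sin(k) - 1) + (5 - k)*(k + 4*cos(k))*(k*sin(k) + 1)*(2*sin(k) - 1) + (k - 5)*(k + 2*cos(k))*(k + 4*cos(k))*(k*cos(k) + sin(k)) + (k + 2*cos(k))*(k + 4*cos(k))*(k*sin(k) + 1)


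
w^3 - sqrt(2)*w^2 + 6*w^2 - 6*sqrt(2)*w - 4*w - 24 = (w + 6)*(w - 2*sqrt(2))*(w + sqrt(2))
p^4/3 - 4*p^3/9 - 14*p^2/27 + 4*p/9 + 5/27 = (p/3 + 1/3)*(p - 5/3)*(p - 1)*(p + 1/3)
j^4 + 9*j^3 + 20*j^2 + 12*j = j*(j + 1)*(j + 2)*(j + 6)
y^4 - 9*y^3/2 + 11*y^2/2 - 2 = (y - 2)^2*(y - 1)*(y + 1/2)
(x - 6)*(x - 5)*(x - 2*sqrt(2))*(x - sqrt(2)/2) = x^4 - 11*x^3 - 5*sqrt(2)*x^3/2 + 32*x^2 + 55*sqrt(2)*x^2/2 - 75*sqrt(2)*x - 22*x + 60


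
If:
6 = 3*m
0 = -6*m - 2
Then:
No Solution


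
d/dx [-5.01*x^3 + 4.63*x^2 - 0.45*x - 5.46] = -15.03*x^2 + 9.26*x - 0.45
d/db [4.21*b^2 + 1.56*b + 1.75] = 8.42*b + 1.56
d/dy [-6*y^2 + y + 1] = 1 - 12*y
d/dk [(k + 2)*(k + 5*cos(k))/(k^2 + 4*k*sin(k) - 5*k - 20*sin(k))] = (-(k + 2)*(k + 5*cos(k))*(4*k*cos(k) + 2*k + 4*sin(k) - 20*cos(k) - 5) + (k - (k + 2)*(5*sin(k) - 1) + 5*cos(k))*(k^2 + 4*k*sin(k) - 5*k - 20*sin(k)))/((k - 5)^2*(k + 4*sin(k))^2)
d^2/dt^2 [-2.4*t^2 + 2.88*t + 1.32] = -4.80000000000000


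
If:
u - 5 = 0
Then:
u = 5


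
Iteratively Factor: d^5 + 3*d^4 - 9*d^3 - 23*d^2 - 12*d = (d + 1)*(d^4 + 2*d^3 - 11*d^2 - 12*d) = (d + 1)^2*(d^3 + d^2 - 12*d) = (d - 3)*(d + 1)^2*(d^2 + 4*d) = d*(d - 3)*(d + 1)^2*(d + 4)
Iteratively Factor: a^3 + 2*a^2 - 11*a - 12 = (a - 3)*(a^2 + 5*a + 4) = (a - 3)*(a + 1)*(a + 4)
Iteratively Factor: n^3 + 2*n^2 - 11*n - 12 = (n + 4)*(n^2 - 2*n - 3) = (n - 3)*(n + 4)*(n + 1)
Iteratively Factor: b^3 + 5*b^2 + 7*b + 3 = (b + 1)*(b^2 + 4*b + 3) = (b + 1)*(b + 3)*(b + 1)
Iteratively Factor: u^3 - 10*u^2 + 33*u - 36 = (u - 3)*(u^2 - 7*u + 12) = (u - 3)^2*(u - 4)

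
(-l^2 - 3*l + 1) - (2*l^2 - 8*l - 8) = -3*l^2 + 5*l + 9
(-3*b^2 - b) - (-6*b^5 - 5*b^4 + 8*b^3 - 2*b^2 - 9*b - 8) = 6*b^5 + 5*b^4 - 8*b^3 - b^2 + 8*b + 8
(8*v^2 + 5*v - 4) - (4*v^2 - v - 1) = 4*v^2 + 6*v - 3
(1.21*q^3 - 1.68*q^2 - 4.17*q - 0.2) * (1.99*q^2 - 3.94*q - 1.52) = 2.4079*q^5 - 8.1106*q^4 - 3.5183*q^3 + 18.5854*q^2 + 7.1264*q + 0.304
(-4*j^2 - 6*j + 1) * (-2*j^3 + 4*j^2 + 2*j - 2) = 8*j^5 - 4*j^4 - 34*j^3 + 14*j - 2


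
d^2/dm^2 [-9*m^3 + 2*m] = -54*m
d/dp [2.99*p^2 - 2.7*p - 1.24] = 5.98*p - 2.7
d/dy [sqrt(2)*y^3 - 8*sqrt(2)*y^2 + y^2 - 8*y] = 3*sqrt(2)*y^2 - 16*sqrt(2)*y + 2*y - 8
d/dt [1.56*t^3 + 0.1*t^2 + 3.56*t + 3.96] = 4.68*t^2 + 0.2*t + 3.56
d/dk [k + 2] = 1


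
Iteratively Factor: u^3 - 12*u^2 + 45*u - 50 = (u - 2)*(u^2 - 10*u + 25) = (u - 5)*(u - 2)*(u - 5)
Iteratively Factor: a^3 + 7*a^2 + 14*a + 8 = (a + 1)*(a^2 + 6*a + 8) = (a + 1)*(a + 2)*(a + 4)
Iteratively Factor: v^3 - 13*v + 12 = (v - 3)*(v^2 + 3*v - 4) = (v - 3)*(v - 1)*(v + 4)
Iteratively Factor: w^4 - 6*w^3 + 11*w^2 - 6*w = (w - 3)*(w^3 - 3*w^2 + 2*w) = w*(w - 3)*(w^2 - 3*w + 2) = w*(w - 3)*(w - 2)*(w - 1)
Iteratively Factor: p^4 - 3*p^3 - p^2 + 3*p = (p - 1)*(p^3 - 2*p^2 - 3*p) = (p - 3)*(p - 1)*(p^2 + p) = p*(p - 3)*(p - 1)*(p + 1)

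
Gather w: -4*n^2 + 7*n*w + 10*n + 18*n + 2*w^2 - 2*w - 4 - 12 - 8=-4*n^2 + 28*n + 2*w^2 + w*(7*n - 2) - 24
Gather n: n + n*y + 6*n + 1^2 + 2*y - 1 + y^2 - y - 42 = n*(y + 7) + y^2 + y - 42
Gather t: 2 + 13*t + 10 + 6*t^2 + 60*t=6*t^2 + 73*t + 12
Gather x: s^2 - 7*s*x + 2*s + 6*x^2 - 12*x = s^2 + 2*s + 6*x^2 + x*(-7*s - 12)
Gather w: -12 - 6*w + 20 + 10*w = 4*w + 8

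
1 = 1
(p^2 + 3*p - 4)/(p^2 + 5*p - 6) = (p + 4)/(p + 6)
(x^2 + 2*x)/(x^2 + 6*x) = (x + 2)/(x + 6)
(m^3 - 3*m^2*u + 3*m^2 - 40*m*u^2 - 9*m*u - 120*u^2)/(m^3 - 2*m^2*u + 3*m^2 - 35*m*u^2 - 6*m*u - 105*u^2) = (-m + 8*u)/(-m + 7*u)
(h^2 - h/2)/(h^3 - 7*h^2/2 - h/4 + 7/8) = 4*h/(4*h^2 - 12*h - 7)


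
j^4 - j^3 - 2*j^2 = j^2*(j - 2)*(j + 1)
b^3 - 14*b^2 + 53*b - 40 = (b - 8)*(b - 5)*(b - 1)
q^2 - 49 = (q - 7)*(q + 7)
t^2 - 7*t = t*(t - 7)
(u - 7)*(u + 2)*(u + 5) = u^3 - 39*u - 70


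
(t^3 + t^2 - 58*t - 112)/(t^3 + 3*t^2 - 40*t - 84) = (t - 8)/(t - 6)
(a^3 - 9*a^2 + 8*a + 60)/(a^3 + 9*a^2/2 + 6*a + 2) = 2*(a^2 - 11*a + 30)/(2*a^2 + 5*a + 2)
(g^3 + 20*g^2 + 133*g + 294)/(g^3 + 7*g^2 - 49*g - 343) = (g + 6)/(g - 7)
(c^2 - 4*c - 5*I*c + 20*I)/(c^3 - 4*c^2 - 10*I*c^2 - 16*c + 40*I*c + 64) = (c - 5*I)/(c^2 - 10*I*c - 16)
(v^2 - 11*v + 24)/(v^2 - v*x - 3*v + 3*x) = (8 - v)/(-v + x)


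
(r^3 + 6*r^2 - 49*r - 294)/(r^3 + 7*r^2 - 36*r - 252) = (r - 7)/(r - 6)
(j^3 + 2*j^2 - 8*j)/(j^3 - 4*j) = (j + 4)/(j + 2)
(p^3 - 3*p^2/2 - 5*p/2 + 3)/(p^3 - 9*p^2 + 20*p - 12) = (p + 3/2)/(p - 6)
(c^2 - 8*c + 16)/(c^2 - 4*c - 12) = (-c^2 + 8*c - 16)/(-c^2 + 4*c + 12)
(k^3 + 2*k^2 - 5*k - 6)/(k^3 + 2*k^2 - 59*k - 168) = (k^2 - k - 2)/(k^2 - k - 56)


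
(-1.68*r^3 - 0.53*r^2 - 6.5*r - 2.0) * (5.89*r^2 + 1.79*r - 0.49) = -9.8952*r^5 - 6.1289*r^4 - 38.4105*r^3 - 23.1553*r^2 - 0.395*r + 0.98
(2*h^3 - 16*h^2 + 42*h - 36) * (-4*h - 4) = -8*h^4 + 56*h^3 - 104*h^2 - 24*h + 144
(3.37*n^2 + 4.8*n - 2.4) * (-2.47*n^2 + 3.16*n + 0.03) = -8.3239*n^4 - 1.2068*n^3 + 21.1971*n^2 - 7.44*n - 0.072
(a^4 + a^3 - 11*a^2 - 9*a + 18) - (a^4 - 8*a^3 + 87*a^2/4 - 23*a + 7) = 9*a^3 - 131*a^2/4 + 14*a + 11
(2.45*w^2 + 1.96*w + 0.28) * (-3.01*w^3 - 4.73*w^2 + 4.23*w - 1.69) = -7.3745*w^5 - 17.4881*w^4 + 0.2499*w^3 + 2.8259*w^2 - 2.128*w - 0.4732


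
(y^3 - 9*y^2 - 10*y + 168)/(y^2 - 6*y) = y - 3 - 28/y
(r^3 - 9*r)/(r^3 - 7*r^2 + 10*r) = (r^2 - 9)/(r^2 - 7*r + 10)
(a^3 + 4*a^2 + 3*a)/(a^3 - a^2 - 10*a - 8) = a*(a + 3)/(a^2 - 2*a - 8)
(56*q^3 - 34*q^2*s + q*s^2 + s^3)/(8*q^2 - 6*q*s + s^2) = 7*q + s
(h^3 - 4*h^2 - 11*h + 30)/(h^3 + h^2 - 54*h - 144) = (h^2 - 7*h + 10)/(h^2 - 2*h - 48)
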